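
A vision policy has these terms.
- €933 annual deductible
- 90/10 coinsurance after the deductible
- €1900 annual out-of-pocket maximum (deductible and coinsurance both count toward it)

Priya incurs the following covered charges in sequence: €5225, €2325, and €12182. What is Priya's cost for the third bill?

Claim 1 — €5225: €933 finishes the deductible; €4292 goes to coinsurance; 10% of €4292 = €429.20. Member owes €1362.20 (running OOP €1362.20).
Claim 2 — €2325: 10% coinsurance on €2325 = €232.50. Cost to member: €232.50. OOP to date €1594.70.
Claim 3 — €12182: 10% coinsurance on €12182 = €1218.20. Adding that to €1594.70 gives €2812.90, past the €1900 cap; member pays only €1900 − €1594.70 = €305.30.

€305.30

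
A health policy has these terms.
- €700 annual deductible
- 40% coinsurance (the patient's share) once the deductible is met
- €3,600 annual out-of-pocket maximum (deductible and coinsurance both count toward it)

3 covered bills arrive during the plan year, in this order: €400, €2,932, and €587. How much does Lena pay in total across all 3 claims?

€1,987.60

Claim 1 (€400): fully absorbed by the deductible. Patient owes €400 (running OOP €400).
Claim 2 (€2,932): €300 to deductible, leaving €2,632; patient's 40% is €1,052.80. Patient pays €1,352.80; OOP now €1,752.80.
Claim 3 (€587): deductible met; 40% of €587 = €234.80. Patient pays €234.80; OOP now €1,987.60.
Total paid by the patient: €400 + €1,352.80 + €234.80 = €1,987.60.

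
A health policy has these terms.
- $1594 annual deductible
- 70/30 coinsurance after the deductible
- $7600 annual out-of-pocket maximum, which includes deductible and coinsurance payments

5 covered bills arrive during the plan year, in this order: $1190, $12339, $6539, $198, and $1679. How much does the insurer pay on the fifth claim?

$1274.60

#1 ($1190): entire amount goes to the deductible. Patient pays $1190; OOP now $1190. Plan pays $1190 − $1190 = $0.
#2 ($12339): deductible takes $404, $11935 remains; 30% of $11935 = $3580.50. Patient pays $3984.50; OOP now $5174.50. Insurer: $12339 − $3984.50 = $8354.50.
#3 ($6539): deductible met; 30% of $6539 = $1961.70. Patient pays $1961.70; OOP now $7136.20. Plan pays $6539 − $1961.70 = $4577.30.
#4 ($198): 30% coinsurance on $198 = $59.40. Patient pays $59.40; OOP now $7195.60. Insurer: $198 − $59.40 = $138.60.
#5 ($1679): deductible met; 30% of $1679 = $503.70. That would push OOP to $7699.30, over the $7600 cap, so patient pays $7600 − $7195.60 = $404.40. Plan pays $1679 − $404.40 = $1274.60.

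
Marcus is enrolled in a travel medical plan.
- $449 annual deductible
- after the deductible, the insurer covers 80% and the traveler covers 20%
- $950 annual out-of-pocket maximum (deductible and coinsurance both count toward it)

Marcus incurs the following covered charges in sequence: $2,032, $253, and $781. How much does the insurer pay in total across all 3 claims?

Bill 1, $2,032: $449 to deductible, leaving $1,583; traveler's 20% is $316.60. Cost to traveler: $765.60. OOP to date $765.60. Insurer: $2,032 − $765.60 = $1,266.40.
Bill 2, $253: 20% coinsurance on $253 = $50.60. Traveler owes $50.60 (running OOP $816.20). Plan pays $253 − $50.60 = $202.40.
Bill 3, $781: deductible met; 20% of $781 = $156.20. Adding that to $816.20 gives $972.40, past the $950 cap; traveler pays only $950 − $816.20 = $133.80. Insurer: $781 − $133.80 = $647.20.
Insurer total: $1,266.40 + $202.40 + $647.20 = $2,116.

$2,116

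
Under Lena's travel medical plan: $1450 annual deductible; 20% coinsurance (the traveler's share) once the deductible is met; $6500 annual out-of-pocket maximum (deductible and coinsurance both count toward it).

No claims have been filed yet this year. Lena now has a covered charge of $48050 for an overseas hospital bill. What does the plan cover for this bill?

$41550

The full $1450 deductible is still open; $1450 of this bill applies to it.
That leaves $48050 − $1450 = $46600 for coinsurance.
Coinsurance: $46600 × 20% = $9320.
That puts the traveler's cost at $1450 + $9320 = $10770 before any cap.
Year-to-date out-of-pocket would reach $0 + $10770 = $10770, above the $6500 maximum, so the traveler pays only $6500 − $0 = $6500.
Insurer pays the balance: $48050 − $6500 = $41550.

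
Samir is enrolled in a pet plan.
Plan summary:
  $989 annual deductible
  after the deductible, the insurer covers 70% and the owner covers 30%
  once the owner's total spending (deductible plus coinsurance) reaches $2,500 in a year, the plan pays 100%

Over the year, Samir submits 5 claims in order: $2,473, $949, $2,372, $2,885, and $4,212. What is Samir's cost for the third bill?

$711.60

Bill 1, $2,473: $989 finishes the deductible; $1,484 goes to coinsurance; owner's 30% is $445.20. Owner pays $1,434.20; OOP now $1,434.20.
Bill 2, $949: 30% coinsurance on $949 = $284.70. Cost to owner: $284.70. OOP to date $1,718.90.
Bill 3, $2,372: deductible met; 30% of $2,372 = $711.60. Owner owes $711.60 (running OOP $2,430.50).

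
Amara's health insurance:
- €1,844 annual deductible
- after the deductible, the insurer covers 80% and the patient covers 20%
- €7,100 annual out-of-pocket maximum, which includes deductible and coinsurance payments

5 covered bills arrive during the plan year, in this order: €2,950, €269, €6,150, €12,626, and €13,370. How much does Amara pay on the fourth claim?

Claim 1 (€2,950): €1,844 to deductible, leaving €1,106; coinsurance €1,106 × 20% = €221.20. Patient owes €2,065.20 (running OOP €2,065.20).
Claim 2 (€269): deductible met; 20% of €269 = €53.80. Patient owes €53.80 (running OOP €2,119).
Claim 3 (€6,150): deductible met; 20% of €6,150 = €1,230. Patient owes €1,230 (running OOP €3,349).
Claim 4 (€12,626): deductible already satisfied, so patient's share is 20% × €12,626 = €2,525.20. Patient pays €2,525.20; OOP now €5,874.20.

€2,525.20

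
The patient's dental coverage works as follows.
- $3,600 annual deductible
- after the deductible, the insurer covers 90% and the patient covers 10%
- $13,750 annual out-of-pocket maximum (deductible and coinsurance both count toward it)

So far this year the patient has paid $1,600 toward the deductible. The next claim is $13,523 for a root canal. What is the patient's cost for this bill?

Remaining deductible: $3,600 − $1,600 = $2,000.
The remaining $11,523 (= $13,523 − $2,000) moves to coinsurance.
10% of $11,523 = $1,152.30 falls to the patient.
So the patient owes $2,000 + $1,152.30 = $3,152.30 before any cap.
Year-to-date out-of-pocket becomes $1,600 + $3,152.30 = $4,752.30, still under the $13,750 maximum, so no cap applies.

$3,152.30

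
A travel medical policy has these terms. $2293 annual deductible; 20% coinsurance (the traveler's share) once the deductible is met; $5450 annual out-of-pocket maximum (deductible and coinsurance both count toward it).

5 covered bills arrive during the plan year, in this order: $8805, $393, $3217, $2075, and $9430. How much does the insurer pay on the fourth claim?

Bill 1, $8805: $2293 finishes the deductible; $6512 goes to coinsurance; traveler's 20% is $1302.40. Traveler owes $3595.40 (running OOP $3595.40). Plan pays $8805 − $3595.40 = $5209.60.
Bill 2, $393: deductible already satisfied, so traveler's share is 20% × $393 = $78.60. Traveler pays $78.60; OOP now $3674. Plan pays $393 − $78.60 = $314.40.
Bill 3, $3217: deductible already satisfied, so traveler's share is 20% × $3217 = $643.40. Traveler owes $643.40 (running OOP $4317.40). Plan pays $3217 − $643.40 = $2573.60.
Bill 4, $2075: deductible already satisfied, so traveler's share is 20% × $2075 = $415. Cost to traveler: $415. OOP to date $4732.40. Insurer: $2075 − $415 = $1660.

$1660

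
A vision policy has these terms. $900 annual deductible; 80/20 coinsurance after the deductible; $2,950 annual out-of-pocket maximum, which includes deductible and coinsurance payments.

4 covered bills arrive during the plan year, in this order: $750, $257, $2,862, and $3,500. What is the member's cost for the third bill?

Claim 1 — $750: fully absorbed by the deductible. Member pays $750; OOP now $750.
Claim 2 — $257: deductible takes $150, $107 remains; coinsurance $107 × 20% = $21.40. Member pays $171.40; OOP now $921.40.
Claim 3 — $2,862: deductible met; 20% of $2,862 = $572.40. Cost to member: $572.40. OOP to date $1,493.80.

$572.40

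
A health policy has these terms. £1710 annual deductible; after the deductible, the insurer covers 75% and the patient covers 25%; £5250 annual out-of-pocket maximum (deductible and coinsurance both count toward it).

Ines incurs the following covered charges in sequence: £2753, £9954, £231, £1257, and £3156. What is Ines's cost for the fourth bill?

£314.25

#1 (£2753): £1710 finishes the deductible; £1043 goes to coinsurance; coinsurance £1043 × 25% = £260.75. Cost to patient: £1970.75. OOP to date £1970.75.
#2 (£9954): deductible already satisfied, so patient's share is 25% × £9954 = £2488.50. Patient owes £2488.50 (running OOP £4459.25).
#3 (£231): 25% coinsurance on £231 = £57.75. Patient pays £57.75; OOP now £4517.
#4 (£1257): deductible already satisfied, so patient's share is 25% × £1257 = £314.25. Patient pays £314.25; OOP now £4831.25.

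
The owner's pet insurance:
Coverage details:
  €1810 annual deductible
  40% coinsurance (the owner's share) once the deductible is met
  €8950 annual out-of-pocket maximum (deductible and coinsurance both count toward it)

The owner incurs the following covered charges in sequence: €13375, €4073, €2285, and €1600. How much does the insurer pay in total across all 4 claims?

#1 (€13375): €1810 to deductible, leaving €11565; coinsurance €11565 × 40% = €4626. Cost to owner: €6436. OOP to date €6436. Plan pays €13375 − €6436 = €6939.
#2 (€4073): deductible met; 40% of €4073 = €1629.20. Owner pays €1629.20; OOP now €8065.20. Insurer: €4073 − €1629.20 = €2443.80.
#3 (€2285): deductible met; 40% of €2285 = €914. OOP would hit €8979.20 > €8950, so the cap limits the owner to €8950 − €8065.20 = €884.80. Plan pays €2285 − €884.80 = €1400.20.
#4 (€1600): 40% coinsurance on €1600 = €640. That would push OOP to €9590, over the €8950 cap, so owner pays €8950 − €8950 = €0. Insurer: €1600 − €0 = €1600.
Insurer total: €6939 + €2443.80 + €1400.20 + €1600 = €12383.

€12383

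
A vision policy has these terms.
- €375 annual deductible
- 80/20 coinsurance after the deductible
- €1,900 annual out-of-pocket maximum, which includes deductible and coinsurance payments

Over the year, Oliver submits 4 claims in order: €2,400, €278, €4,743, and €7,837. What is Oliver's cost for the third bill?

€948.60

Claim 1 (€2,400): deductible takes €375, €2,025 remains; coinsurance €2,025 × 20% = €405. Cost to member: €780. OOP to date €780.
Claim 2 (€278): deductible already satisfied, so member's share is 20% × €278 = €55.60. Member pays €55.60; OOP now €835.60.
Claim 3 (€4,743): deductible met; 20% of €4,743 = €948.60. Member pays €948.60; OOP now €1,784.20.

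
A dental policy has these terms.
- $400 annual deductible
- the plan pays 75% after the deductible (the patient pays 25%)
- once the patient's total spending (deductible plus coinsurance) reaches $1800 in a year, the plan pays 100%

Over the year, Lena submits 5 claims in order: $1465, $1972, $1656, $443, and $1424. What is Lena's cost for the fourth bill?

Bill 1, $1465: deductible takes $400, $1065 remains; patient's 25% is $266.25. Patient pays $666.25; OOP now $666.25.
Bill 2, $1972: deductible met; 25% of $1972 = $493. Cost to patient: $493. OOP to date $1159.25.
Bill 3, $1656: deductible met; 25% of $1656 = $414. Patient pays $414; OOP now $1573.25.
Bill 4, $443: 25% coinsurance on $443 = $110.75. Patient pays $110.75; OOP now $1684.

$110.75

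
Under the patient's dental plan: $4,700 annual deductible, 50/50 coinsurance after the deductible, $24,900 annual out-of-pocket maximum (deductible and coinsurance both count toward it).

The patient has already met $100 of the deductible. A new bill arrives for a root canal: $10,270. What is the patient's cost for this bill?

$7,435

$100 of the $4,700 deductible is already met, leaving $4,600.
That leaves $10,270 − $4,600 = $5,670 for coinsurance.
Patient's 50% share of $5,670 is $2,835.
Patient responsibility before any cap: $4,600 + $2,835 = $7,435.
Cumulative spending $100 + $7,435 = $7,535 stays under the $24,900 maximum.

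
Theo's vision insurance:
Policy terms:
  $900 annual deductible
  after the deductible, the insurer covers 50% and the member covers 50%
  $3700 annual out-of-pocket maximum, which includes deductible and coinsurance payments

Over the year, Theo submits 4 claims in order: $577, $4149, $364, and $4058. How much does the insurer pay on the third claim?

Bill 1, $577: entire amount goes to the deductible. Cost to member: $577. OOP to date $577. Insurer: $577 − $577 = $0.
Bill 2, $4149: $323 finishes the deductible; $3826 goes to coinsurance; 50% of $3826 = $1913. Member pays $2236; OOP now $2813. Insurer: $4149 − $2236 = $1913.
Bill 3, $364: deductible met; 50% of $364 = $182. Member owes $182 (running OOP $2995). Insurer: $364 − $182 = $182.

$182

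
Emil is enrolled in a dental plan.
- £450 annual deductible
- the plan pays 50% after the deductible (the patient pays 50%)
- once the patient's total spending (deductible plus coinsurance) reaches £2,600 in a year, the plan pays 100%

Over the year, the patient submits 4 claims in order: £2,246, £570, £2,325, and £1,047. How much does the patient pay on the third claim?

#1 (£2,246): £450 finishes the deductible; £1,796 goes to coinsurance; 50% of £1,796 = £898. Patient owes £1,348 (running OOP £1,348).
#2 (£570): 50% coinsurance on £570 = £285. Cost to patient: £285. OOP to date £1,633.
#3 (£2,325): deductible met; 50% of £2,325 = £1,162.50. OOP would hit £2,795.50 > £2,600, so the cap limits the patient to £2,600 − £1,633 = £967.

£967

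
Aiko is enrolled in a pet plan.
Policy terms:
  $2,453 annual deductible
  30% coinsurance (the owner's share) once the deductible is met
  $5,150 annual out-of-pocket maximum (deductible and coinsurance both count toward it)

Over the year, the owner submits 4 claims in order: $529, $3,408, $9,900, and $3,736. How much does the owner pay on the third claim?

$2,251.80

Bill 1, $529: all of it applies to the deductible. Cost to owner: $529. OOP to date $529.
Bill 2, $3,408: $1,924 finishes the deductible; $1,484 goes to coinsurance; owner's 30% is $445.20. Owner owes $2,369.20 (running OOP $2,898.20).
Bill 3, $9,900: deductible already satisfied, so owner's share is 30% × $9,900 = $2,970. Adding that to $2,898.20 gives $5,868.20, past the $5,150 cap; owner pays only $5,150 − $2,898.20 = $2,251.80.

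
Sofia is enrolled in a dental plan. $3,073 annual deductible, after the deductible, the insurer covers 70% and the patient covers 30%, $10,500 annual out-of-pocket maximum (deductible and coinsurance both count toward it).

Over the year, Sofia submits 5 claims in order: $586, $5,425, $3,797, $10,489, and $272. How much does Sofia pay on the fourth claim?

$3,146.70

Bill 1, $586: fully absorbed by the deductible. Patient owes $586 (running OOP $586).
Bill 2, $5,425: $2,487 to deductible, leaving $2,938; 30% of $2,938 = $881.40. Patient owes $3,368.40 (running OOP $3,954.40).
Bill 3, $3,797: deductible already satisfied, so patient's share is 30% × $3,797 = $1,139.10. Patient owes $1,139.10 (running OOP $5,093.50).
Bill 4, $10,489: deductible already satisfied, so patient's share is 30% × $10,489 = $3,146.70. Patient owes $3,146.70 (running OOP $8,240.20).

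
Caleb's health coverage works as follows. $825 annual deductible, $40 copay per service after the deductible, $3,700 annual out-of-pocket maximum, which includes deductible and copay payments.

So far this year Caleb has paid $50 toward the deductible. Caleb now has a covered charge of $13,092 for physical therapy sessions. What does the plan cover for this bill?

Remaining deductible: $825 − $50 = $775.
That leaves $13,092 − $775 = $12,317 for the copay.
Copay on this service: $40.
So the patient owes $775 + $40 = $815 before any cap.
Cumulative spending $50 + $815 = $865 stays under the $3,700 maximum.
The insurer covers the remainder: $13,092 − $815 = $12,277.

$12,277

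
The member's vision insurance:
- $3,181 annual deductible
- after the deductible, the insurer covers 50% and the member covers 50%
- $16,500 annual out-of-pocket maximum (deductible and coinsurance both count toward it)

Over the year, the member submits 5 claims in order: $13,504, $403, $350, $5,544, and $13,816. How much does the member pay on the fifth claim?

$5,009

Claim 1 — $13,504: $3,181 finishes the deductible; $10,323 goes to coinsurance; member's 50% is $5,161.50. Member pays $8,342.50; OOP now $8,342.50.
Claim 2 — $403: deductible already satisfied, so member's share is 50% × $403 = $201.50. Member pays $201.50; OOP now $8,544.
Claim 3 — $350: deductible already satisfied, so member's share is 50% × $350 = $175. Member owes $175 (running OOP $8,719).
Claim 4 — $5,544: 50% coinsurance on $5,544 = $2,772. Member pays $2,772; OOP now $11,491.
Claim 5 — $13,816: deductible already satisfied, so member's share is 50% × $13,816 = $6,908. That would push OOP to $18,399, over the $16,500 cap, so member pays $16,500 − $11,491 = $5,009.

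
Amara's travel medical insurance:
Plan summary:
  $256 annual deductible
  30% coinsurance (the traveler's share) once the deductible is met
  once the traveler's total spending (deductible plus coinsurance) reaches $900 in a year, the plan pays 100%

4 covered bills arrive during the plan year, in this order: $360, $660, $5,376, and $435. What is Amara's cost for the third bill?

$414.80

Bill 1, $360: $256 finishes the deductible; $104 goes to coinsurance; coinsurance $104 × 30% = $31.20. Traveler owes $287.20 (running OOP $287.20).
Bill 2, $660: deductible already satisfied, so traveler's share is 30% × $660 = $198. Traveler pays $198; OOP now $485.20.
Bill 3, $5,376: deductible met; 30% of $5,376 = $1,612.80. Adding that to $485.20 gives $2,098, past the $900 cap; traveler pays only $900 − $485.20 = $414.80.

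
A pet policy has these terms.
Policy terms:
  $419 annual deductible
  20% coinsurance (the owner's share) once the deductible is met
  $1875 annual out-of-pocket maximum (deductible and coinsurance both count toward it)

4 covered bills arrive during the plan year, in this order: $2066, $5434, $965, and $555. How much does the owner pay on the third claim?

Claim 1 ($2066): $419 finishes the deductible; $1647 goes to coinsurance; 20% of $1647 = $329.40. Cost to owner: $748.40. OOP to date $748.40.
Claim 2 ($5434): 20% coinsurance on $5434 = $1086.80. Owner owes $1086.80 (running OOP $1835.20).
Claim 3 ($965): deductible already satisfied, so owner's share is 20% × $965 = $193. OOP would hit $2028.20 > $1875, so the cap limits the owner to $1875 − $1835.20 = $39.80.

$39.80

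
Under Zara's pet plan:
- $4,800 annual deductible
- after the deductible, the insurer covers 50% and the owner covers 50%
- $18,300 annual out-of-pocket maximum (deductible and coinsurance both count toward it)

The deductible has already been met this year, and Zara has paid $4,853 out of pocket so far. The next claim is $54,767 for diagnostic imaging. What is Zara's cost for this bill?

With the deductible met, the entire $54,767 is subject to coinsurance.
Owner's 50% share of $54,767 is $27,383.50.
That would bring total out-of-pocket to $32,236.50, past the $18,300 cap. The owner is capped at $18,300 − $4,853 = $13,447 on this claim.

$13,447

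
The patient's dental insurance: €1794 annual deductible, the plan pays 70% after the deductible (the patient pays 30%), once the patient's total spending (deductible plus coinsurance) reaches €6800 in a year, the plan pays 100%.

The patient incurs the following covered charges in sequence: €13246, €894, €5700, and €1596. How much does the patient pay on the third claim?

€1302.20

Claim 1 — €13246: deductible takes €1794, €11452 remains; patient's 30% is €3435.60. Patient pays €5229.60; OOP now €5229.60.
Claim 2 — €894: deductible already satisfied, so patient's share is 30% × €894 = €268.20. Patient pays €268.20; OOP now €5497.80.
Claim 3 — €5700: 30% coinsurance on €5700 = €1710. OOP would hit €7207.80 > €6800, so the cap limits the patient to €6800 − €5497.80 = €1302.20.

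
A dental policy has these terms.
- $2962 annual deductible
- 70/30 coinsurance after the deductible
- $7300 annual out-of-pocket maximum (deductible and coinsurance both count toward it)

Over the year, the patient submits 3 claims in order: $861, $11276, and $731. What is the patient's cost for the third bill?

$219.30

#1 ($861): fully absorbed by the deductible. Cost to patient: $861. OOP to date $861.
#2 ($11276): $2101 finishes the deductible; $9175 goes to coinsurance; 30% of $9175 = $2752.50. Patient pays $4853.50; OOP now $5714.50.
#3 ($731): deductible already satisfied, so patient's share is 30% × $731 = $219.30. Cost to patient: $219.30. OOP to date $5933.80.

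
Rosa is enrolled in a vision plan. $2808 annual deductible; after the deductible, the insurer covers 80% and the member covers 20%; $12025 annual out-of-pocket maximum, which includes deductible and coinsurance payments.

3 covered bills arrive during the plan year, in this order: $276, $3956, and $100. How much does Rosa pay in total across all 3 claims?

Bill 1, $276: all of it applies to the deductible. Cost to member: $276. OOP to date $276.
Bill 2, $3956: $2532 finishes the deductible; $1424 goes to coinsurance; 20% of $1424 = $284.80. Member pays $2816.80; OOP now $3092.80.
Bill 3, $100: deductible already satisfied, so member's share is 20% × $100 = $20. Member owes $20 (running OOP $3112.80).
Total paid by the member: $276 + $2816.80 + $20 = $3112.80.

$3112.80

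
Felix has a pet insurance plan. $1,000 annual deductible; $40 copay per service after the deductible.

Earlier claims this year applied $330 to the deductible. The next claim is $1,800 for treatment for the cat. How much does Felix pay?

$710

$330 of the $1,000 deductible is already met, leaving $670.
That leaves $1,800 − $670 = $1,130 for the copay.
Copay on this service: $40.
That puts the owner's cost at $670 + $40 = $710.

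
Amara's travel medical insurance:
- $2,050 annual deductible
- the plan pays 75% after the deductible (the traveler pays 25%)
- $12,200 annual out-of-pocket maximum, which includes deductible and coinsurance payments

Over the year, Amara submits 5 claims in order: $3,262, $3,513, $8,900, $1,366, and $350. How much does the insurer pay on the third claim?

Claim 1 — $3,262: $2,050 finishes the deductible; $1,212 goes to coinsurance; coinsurance $1,212 × 25% = $303. Traveler pays $2,353; OOP now $2,353. Insurer: $3,262 − $2,353 = $909.
Claim 2 — $3,513: 25% coinsurance on $3,513 = $878.25. Traveler pays $878.25; OOP now $3,231.25. Insurer: $3,513 − $878.25 = $2,634.75.
Claim 3 — $8,900: deductible met; 25% of $8,900 = $2,225. Traveler pays $2,225; OOP now $5,456.25. Plan pays $8,900 − $2,225 = $6,675.

$6,675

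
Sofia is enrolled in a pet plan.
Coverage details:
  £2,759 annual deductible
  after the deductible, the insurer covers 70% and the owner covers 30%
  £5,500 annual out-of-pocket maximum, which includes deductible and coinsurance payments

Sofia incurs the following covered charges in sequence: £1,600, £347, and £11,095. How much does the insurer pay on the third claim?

£7,542

Bill 1, £1,600: all of it applies to the deductible. Owner pays £1,600; OOP now £1,600. Plan pays £1,600 − £1,600 = £0.
Bill 2, £347: entire amount goes to the deductible. Owner pays £347; OOP now £1,947. Insurer: £347 − £347 = £0.
Bill 3, £11,095: £812 finishes the deductible; £10,283 goes to coinsurance; coinsurance £10,283 × 30% = £3,084.90. Deductible plus coinsurance: £812 + £3,084.90 = £3,896.90. That would push OOP to £5,843.90, over the £5,500 cap, so owner pays £5,500 − £1,947 = £3,553. Insurer: £11,095 − £3,553 = £7,542.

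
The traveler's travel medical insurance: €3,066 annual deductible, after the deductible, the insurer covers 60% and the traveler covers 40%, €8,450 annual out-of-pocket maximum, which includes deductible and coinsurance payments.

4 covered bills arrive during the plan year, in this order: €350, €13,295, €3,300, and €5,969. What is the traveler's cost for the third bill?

€1,152.40

Claim 1 — €350: fully absorbed by the deductible. Traveler owes €350 (running OOP €350).
Claim 2 — €13,295: €2,716 finishes the deductible; €10,579 goes to coinsurance; 40% of €10,579 = €4,231.60. Traveler pays €6,947.60; OOP now €7,297.60.
Claim 3 — €3,300: deductible met; 40% of €3,300 = €1,320. Adding that to €7,297.60 gives €8,617.60, past the €8,450 cap; traveler pays only €8,450 − €7,297.60 = €1,152.40.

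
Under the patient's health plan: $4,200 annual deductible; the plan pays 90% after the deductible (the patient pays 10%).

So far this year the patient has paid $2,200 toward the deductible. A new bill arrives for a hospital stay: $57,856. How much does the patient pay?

$7,585.60

$2,200 of the $4,200 deductible is already met, leaving $2,000.
After the $2,000 deductible portion, $57,856 − $2,000 = $55,856 is subject to coinsurance.
Patient's 10% share of $55,856 is $5,585.60.
That puts the patient's cost at $2,000 + $5,585.60 = $7,585.60.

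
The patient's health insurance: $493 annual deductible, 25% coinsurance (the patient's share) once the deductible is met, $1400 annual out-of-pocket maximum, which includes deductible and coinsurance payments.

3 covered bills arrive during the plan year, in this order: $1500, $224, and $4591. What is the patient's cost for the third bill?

$599.25

Bill 1, $1500: $493 to deductible, leaving $1007; patient's 25% is $251.75. Cost to patient: $744.75. OOP to date $744.75.
Bill 2, $224: deductible already satisfied, so patient's share is 25% × $224 = $56. Patient pays $56; OOP now $800.75.
Bill 3, $4591: 25% coinsurance on $4591 = $1147.75. That would push OOP to $1948.50, over the $1400 cap, so patient pays $1400 − $800.75 = $599.25.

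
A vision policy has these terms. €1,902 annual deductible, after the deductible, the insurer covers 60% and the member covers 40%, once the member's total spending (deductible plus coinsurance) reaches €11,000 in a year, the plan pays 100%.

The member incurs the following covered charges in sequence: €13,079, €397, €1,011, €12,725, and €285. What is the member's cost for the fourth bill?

Claim 1 — €13,079: deductible takes €1,902, €11,177 remains; 40% of €11,177 = €4,470.80. Member pays €6,372.80; OOP now €6,372.80.
Claim 2 — €397: 40% coinsurance on €397 = €158.80. Member owes €158.80 (running OOP €6,531.60).
Claim 3 — €1,011: 40% coinsurance on €1,011 = €404.40. Member pays €404.40; OOP now €6,936.
Claim 4 — €12,725: 40% coinsurance on €12,725 = €5,090. Adding that to €6,936 gives €12,026, past the €11,000 cap; member pays only €11,000 − €6,936 = €4,064.

€4,064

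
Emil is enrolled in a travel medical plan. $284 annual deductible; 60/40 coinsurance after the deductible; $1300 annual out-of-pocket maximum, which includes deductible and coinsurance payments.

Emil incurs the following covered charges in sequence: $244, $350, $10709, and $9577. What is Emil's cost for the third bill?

$892

Claim 1 — $244: fully absorbed by the deductible. Cost to traveler: $244. OOP to date $244.
Claim 2 — $350: $40 finishes the deductible; $310 goes to coinsurance; 40% of $310 = $124. Cost to traveler: $164. OOP to date $408.
Claim 3 — $10709: deductible already satisfied, so traveler's share is 40% × $10709 = $4283.60. Adding that to $408 gives $4691.60, past the $1300 cap; traveler pays only $1300 − $408 = $892.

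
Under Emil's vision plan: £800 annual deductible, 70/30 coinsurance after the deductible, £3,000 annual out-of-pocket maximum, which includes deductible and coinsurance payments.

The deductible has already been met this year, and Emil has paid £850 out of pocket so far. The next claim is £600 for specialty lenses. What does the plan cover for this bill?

£420

The deductible is already satisfied, so the full bill goes to coinsurance.
Coinsurance: £600 × 30% = £180.
Year-to-date out-of-pocket becomes £850 + £180 = £1,030, still under the £3,000 maximum, so no cap applies.
The insurer covers the remainder: £600 − £180 = £420.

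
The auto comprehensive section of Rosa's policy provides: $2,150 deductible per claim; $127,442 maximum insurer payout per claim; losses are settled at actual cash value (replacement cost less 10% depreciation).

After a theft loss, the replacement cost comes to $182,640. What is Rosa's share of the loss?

Actual cash value after 10% depreciation: $182,640 × 90% = $164,376.
Subtract the deductible: $164,376 − $2,150 = $162,226.
$162,226 exceeds the $127,442 limit, so the insurer pays the limit: $127,442.
The policyholder bears the rest of the original loss: $182,640 − $127,442 = $55,198.

$55,198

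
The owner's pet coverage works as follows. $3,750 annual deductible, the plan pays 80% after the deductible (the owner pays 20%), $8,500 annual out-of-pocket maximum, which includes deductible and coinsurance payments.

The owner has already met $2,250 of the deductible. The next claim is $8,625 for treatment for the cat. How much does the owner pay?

Deductible still to meet: $3,750 − $2,250 = $1,500.
After the $1,500 deductible portion, $8,625 − $1,500 = $7,125 is subject to coinsurance.
Coinsurance: $7,125 × 20% = $1,425.
So the owner owes $1,500 + $1,425 = $2,925 before any cap.
Cumulative spending $2,250 + $2,925 = $5,175 stays under the $8,500 maximum.

$2,925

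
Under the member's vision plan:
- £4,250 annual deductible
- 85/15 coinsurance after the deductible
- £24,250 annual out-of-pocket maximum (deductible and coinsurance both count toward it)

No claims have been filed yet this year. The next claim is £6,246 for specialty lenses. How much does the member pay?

Deductible not yet touched, so the first £4,250 of the bill goes to the deductible.
The remaining £1,996 (= £6,246 − £4,250) moves to coinsurance.
Member's 15% share of £1,996 is £299.40.
So the member owes £4,250 + £299.40 = £4,549.40 before any cap.
Total out-of-pocket so far would be £0 + £4,549.40 = £4,549.40, below the £24,250 cap — no reduction.

£4,549.40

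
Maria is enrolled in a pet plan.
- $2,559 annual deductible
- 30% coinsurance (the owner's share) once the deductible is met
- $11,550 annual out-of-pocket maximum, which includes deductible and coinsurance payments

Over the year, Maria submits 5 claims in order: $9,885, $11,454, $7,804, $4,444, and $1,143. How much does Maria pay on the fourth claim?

$1,015.80

Claim 1 — $9,885: $2,559 to deductible, leaving $7,326; coinsurance $7,326 × 30% = $2,197.80. Owner pays $4,756.80; OOP now $4,756.80.
Claim 2 — $11,454: deductible met; 30% of $11,454 = $3,436.20. Owner pays $3,436.20; OOP now $8,193.
Claim 3 — $7,804: 30% coinsurance on $7,804 = $2,341.20. Owner owes $2,341.20 (running OOP $10,534.20).
Claim 4 — $4,444: deductible already satisfied, so owner's share is 30% × $4,444 = $1,333.20. That would push OOP to $11,867.40, over the $11,550 cap, so owner pays $11,550 − $10,534.20 = $1,015.80.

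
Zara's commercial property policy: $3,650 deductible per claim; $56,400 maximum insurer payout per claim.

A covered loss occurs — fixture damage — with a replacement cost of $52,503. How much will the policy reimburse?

Less the $3,650 deductible: $52,503 − $3,650 = $48,853.
$48,853 is within the $56,400 limit, so the insurer pays $48,853.

$48,853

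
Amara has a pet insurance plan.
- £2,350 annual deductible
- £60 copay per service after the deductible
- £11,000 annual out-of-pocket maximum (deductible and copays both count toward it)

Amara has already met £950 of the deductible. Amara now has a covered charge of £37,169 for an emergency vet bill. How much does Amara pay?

Deductible still to meet: £2,350 − £950 = £1,400.
After the £1,400 deductible portion, £37,169 − £1,400 = £35,769 is subject to the copay.
Copay on this service: £60.
That puts the owner's cost at £1,400 + £60 = £1,460 before any cap.
Year-to-date out-of-pocket becomes £950 + £1,460 = £2,410, still under the £11,000 maximum, so no cap applies.

£1,460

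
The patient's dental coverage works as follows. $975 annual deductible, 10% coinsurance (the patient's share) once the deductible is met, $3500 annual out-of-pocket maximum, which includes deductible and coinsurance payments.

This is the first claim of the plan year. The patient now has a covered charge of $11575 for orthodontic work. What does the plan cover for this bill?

$9540

Nothing has been paid toward the $975 deductible, so the first $975 of this charge is applied there.
After the $975 deductible portion, $11575 − $975 = $10600 is subject to coinsurance.
10% of $10600 = $1060 falls to the patient.
So the patient owes $975 + $1060 = $2035 before any cap.
Year-to-date out-of-pocket becomes $0 + $2035 = $2035, still under the $3500 maximum, so no cap applies.
The plan picks up $11575 − $2035 = $9540.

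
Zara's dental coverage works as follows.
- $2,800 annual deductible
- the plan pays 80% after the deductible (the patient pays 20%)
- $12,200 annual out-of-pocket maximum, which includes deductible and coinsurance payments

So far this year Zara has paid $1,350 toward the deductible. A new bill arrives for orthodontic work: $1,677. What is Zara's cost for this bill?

$1,350 of the $2,800 deductible is already met, leaving $1,450.
The remaining $227 (= $1,677 − $1,450) moves to coinsurance.
20% of $227 = $45.40 falls to the patient.
Patient responsibility before any cap: $1,450 + $45.40 = $1,495.40.
Year-to-date out-of-pocket becomes $1,350 + $1,495.40 = $2,845.40, still under the $12,200 maximum, so no cap applies.

$1,495.40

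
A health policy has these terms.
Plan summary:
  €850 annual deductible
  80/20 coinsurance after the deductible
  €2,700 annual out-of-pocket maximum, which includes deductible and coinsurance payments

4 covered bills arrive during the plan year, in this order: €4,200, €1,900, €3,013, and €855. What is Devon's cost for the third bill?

Claim 1 (€4,200): deductible takes €850, €3,350 remains; coinsurance €3,350 × 20% = €670. Cost to patient: €1,520. OOP to date €1,520.
Claim 2 (€1,900): 20% coinsurance on €1,900 = €380. Cost to patient: €380. OOP to date €1,900.
Claim 3 (€3,013): 20% coinsurance on €3,013 = €602.60. Patient pays €602.60; OOP now €2,502.60.

€602.60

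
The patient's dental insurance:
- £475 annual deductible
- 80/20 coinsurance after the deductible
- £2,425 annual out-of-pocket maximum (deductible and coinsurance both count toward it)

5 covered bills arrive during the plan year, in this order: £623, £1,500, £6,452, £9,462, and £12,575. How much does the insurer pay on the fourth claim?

Claim 1 (£623): £475 to deductible, leaving £148; 20% of £148 = £29.60. Patient owes £504.60 (running OOP £504.60). Insurer: £623 − £504.60 = £118.40.
Claim 2 (£1,500): 20% coinsurance on £1,500 = £300. Patient pays £300; OOP now £804.60. Plan pays £1,500 − £300 = £1,200.
Claim 3 (£6,452): deductible already satisfied, so patient's share is 20% × £6,452 = £1,290.40. Patient pays £1,290.40; OOP now £2,095. Plan pays £6,452 − £1,290.40 = £5,161.60.
Claim 4 (£9,462): 20% coinsurance on £9,462 = £1,892.40. That would push OOP to £3,987.40, over the £2,425 cap, so patient pays £2,425 − £2,095 = £330. Plan pays £9,462 − £330 = £9,132.

£9,132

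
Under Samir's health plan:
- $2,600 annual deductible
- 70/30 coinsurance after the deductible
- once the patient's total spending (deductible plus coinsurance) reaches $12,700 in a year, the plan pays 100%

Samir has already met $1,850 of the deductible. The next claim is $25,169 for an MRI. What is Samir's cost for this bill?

$8,075.70

Remaining deductible: $2,600 − $1,850 = $750.
After the $750 deductible portion, $25,169 − $750 = $24,419 is subject to coinsurance.
Coinsurance: $24,419 × 30% = $7,325.70.
So the patient owes $750 + $7,325.70 = $8,075.70 before any cap.
Cumulative spending $1,850 + $8,075.70 = $9,925.70 stays under the $12,700 maximum.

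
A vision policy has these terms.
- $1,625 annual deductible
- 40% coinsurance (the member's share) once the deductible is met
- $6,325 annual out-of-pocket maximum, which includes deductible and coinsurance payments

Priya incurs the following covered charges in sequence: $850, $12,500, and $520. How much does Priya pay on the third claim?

$10

#1 ($850): fully absorbed by the deductible. Cost to member: $850. OOP to date $850.
#2 ($12,500): $775 finishes the deductible; $11,725 goes to coinsurance; coinsurance $11,725 × 40% = $4,690. Cost to member: $5,465. OOP to date $6,315.
#3 ($520): deductible already satisfied, so member's share is 40% × $520 = $208. OOP would hit $6,523 > $6,325, so the cap limits the member to $6,325 − $6,315 = $10.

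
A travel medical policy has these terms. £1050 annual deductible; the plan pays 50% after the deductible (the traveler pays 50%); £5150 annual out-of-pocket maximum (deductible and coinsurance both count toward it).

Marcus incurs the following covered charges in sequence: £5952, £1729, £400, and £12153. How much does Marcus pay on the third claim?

#1 (£5952): £1050 to deductible, leaving £4902; 50% of £4902 = £2451. Traveler pays £3501; OOP now £3501.
#2 (£1729): deductible met; 50% of £1729 = £864.50. Traveler pays £864.50; OOP now £4365.50.
#3 (£400): 50% coinsurance on £400 = £200. Cost to traveler: £200. OOP to date £4565.50.

£200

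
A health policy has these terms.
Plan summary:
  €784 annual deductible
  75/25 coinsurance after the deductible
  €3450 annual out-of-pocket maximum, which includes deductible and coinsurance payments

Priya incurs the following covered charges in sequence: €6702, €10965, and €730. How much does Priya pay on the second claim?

€1186.50

Bill 1, €6702: €784 finishes the deductible; €5918 goes to coinsurance; patient's 25% is €1479.50. Cost to patient: €2263.50. OOP to date €2263.50.
Bill 2, €10965: 25% coinsurance on €10965 = €2741.25. Adding that to €2263.50 gives €5004.75, past the €3450 cap; patient pays only €3450 − €2263.50 = €1186.50.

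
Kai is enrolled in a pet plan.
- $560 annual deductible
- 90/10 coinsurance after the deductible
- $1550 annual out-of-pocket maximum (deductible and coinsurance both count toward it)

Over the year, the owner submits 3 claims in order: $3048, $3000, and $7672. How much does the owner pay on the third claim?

$441.20

Claim 1 ($3048): $560 to deductible, leaving $2488; coinsurance $2488 × 10% = $248.80. Owner owes $808.80 (running OOP $808.80).
Claim 2 ($3000): deductible already satisfied, so owner's share is 10% × $3000 = $300. Cost to owner: $300. OOP to date $1108.80.
Claim 3 ($7672): deductible already satisfied, so owner's share is 10% × $7672 = $767.20. That would push OOP to $1876, over the $1550 cap, so owner pays $1550 − $1108.80 = $441.20.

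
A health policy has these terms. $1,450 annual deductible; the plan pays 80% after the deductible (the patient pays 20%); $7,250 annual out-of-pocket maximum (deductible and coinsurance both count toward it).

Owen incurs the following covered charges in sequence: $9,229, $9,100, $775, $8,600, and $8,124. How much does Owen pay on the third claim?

$155

Claim 1 — $9,229: $1,450 to deductible, leaving $7,779; coinsurance $7,779 × 20% = $1,555.80. Patient pays $3,005.80; OOP now $3,005.80.
Claim 2 — $9,100: deductible already satisfied, so patient's share is 20% × $9,100 = $1,820. Patient owes $1,820 (running OOP $4,825.80).
Claim 3 — $775: 20% coinsurance on $775 = $155. Patient pays $155; OOP now $4,980.80.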